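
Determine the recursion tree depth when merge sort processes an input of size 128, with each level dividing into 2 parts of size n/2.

For divide and conquer with division factor 2:

Problem sizes at each level:
Level 0: 128
Level 1: 64
Level 2: 32
Level 3: 16
Level 4: 8
Level 5: 4
Level 6: 2
Level 7: 1

The root is level 0 and the size-1 base case is level 7 (the tree spans levels 0 through 7, i.e. 8 levels counting the root), so the depth is the number of divisions: log_2(128) = 7

The recursion tree depth is log_2(128) = 7. At each level, the problem size is divided by 2, so it takes 7 divisions to reduce to a base case of size 1. The algorithm makes 2 recursive calls at each level.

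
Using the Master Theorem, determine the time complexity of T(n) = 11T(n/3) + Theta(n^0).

Master Theorem for T(n) = 11T(n/3) + O(n^0):

a = 11, b = 3, c = 0
log_b(a) = log_3(11) = 2.1827

Case 1: c = 0 < log_3(11) = 2.1827
T(n) = O(n^(log_3 11))

For T(n) = 11T(n/3) + O(n^0): log_3(11) = 2.1827. This is Case 1 of the Master Theorem (c < log_b(a), work dominated by leaves), giving O(n^(log_3 11)).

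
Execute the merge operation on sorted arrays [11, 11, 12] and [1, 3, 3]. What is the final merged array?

Merging process:

Compare 11 vs 1: take 1 from right. Merged: [1]
Compare 11 vs 3: take 3 from right. Merged: [1, 3]
Compare 11 vs 3: take 3 from right. Merged: [1, 3, 3]
Append remaining from left: [11, 11, 12]. Merged: [1, 3, 3, 11, 11, 12]

Final merged array: [1, 3, 3, 11, 11, 12]
Total comparisons: 3

The merged array is [1, 3, 3, 11, 11, 12], requiring 3 comparisons. The merge step runs in O(n) time where n is the total number of elements.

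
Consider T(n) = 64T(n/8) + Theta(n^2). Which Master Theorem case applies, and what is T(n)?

Master Theorem for T(n) = 64T(n/8) + O(n^2):

a = 64, b = 8, c = 2
log_b(a) = log_8(64) = 2.0000

Case 2: c = 2 = log_8(64) = 2.0000
T(n) = O(n^2 log n) = O(n^2 log n)

For T(n) = 64T(n/8) + O(n^2): log_8(64) = 2.0000. This is Case 2 of the Master Theorem (c = log_b(a), equal work at all levels), giving O(n^2 log n).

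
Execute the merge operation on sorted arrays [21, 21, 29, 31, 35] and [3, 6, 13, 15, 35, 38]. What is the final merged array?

Merging process:

Compare 21 vs 3: take 3 from right. Merged: [3]
Compare 21 vs 6: take 6 from right. Merged: [3, 6]
Compare 21 vs 13: take 13 from right. Merged: [3, 6, 13]
Compare 21 vs 15: take 15 from right. Merged: [3, 6, 13, 15]
Compare 21 vs 35: take 21 from left. Merged: [3, 6, 13, 15, 21]
Compare 21 vs 35: take 21 from left. Merged: [3, 6, 13, 15, 21, 21]
Compare 29 vs 35: take 29 from left. Merged: [3, 6, 13, 15, 21, 21, 29]
Compare 31 vs 35: take 31 from left. Merged: [3, 6, 13, 15, 21, 21, 29, 31]
Compare 35 vs 35: take 35 from left. Merged: [3, 6, 13, 15, 21, 21, 29, 31, 35]
Append remaining from right: [35, 38]. Merged: [3, 6, 13, 15, 21, 21, 29, 31, 35, 35, 38]

Final merged array: [3, 6, 13, 15, 21, 21, 29, 31, 35, 35, 38]
Total comparisons: 9

The merged array is [3, 6, 13, 15, 21, 21, 29, 31, 35, 35, 38], requiring 9 comparisons. The merge step runs in O(n) time where n is the total number of elements.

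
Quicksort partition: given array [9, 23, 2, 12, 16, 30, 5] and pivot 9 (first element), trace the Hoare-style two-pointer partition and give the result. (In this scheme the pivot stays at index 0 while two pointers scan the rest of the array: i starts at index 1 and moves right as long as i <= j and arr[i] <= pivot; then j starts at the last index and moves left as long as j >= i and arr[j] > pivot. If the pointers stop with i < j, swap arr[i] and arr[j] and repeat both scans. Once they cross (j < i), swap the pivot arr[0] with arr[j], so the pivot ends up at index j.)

Hoare-style two-pointer partition with pivot = 9:

Initial array: [9, 23, 2, 12, 16, 30, 5]

Pointers start at i = 1, j = 6.
i stops at index 1 (arr[1]=23 > 9), j stops at index 6 (arr[6]=5 <= 9): swap arr[1] and arr[6], array becomes [9, 5, 2, 12, 16, 30, 23]
i ends at 3, j ends at 2: the pointers have crossed (j < i), so scanning stops.

Swap pivot arr[0] with arr[2] to place pivot at position 2: [2, 5, 9, 12, 16, 30, 23]
Pivot position: 2

After partitioning with pivot 9, the array becomes [2, 5, 9, 12, 16, 30, 23]. The pivot is placed at index 2. All elements to the left of the pivot are <= 9, and all elements to the right are > 9.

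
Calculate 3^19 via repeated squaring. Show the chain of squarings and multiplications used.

Computing 3^19 by squaring (build up from 3^1; each line after the first costs one multiplication):

3^1 = 3
3^2 = (3^1)^2 = 3^2 = 9
3^4 = (3^2)^2 = 9^2 = 81
3^8 = (3^4)^2 = 81^2 = 6561
3^9 = 3 * 3^8 = 3 * 6561 = 19683
3^18 = (3^9)^2 = 19683^2 = 387420489
3^19 = 3 * 3^18 = 3 * 387420489 = 1162261467

Result: 1162261467
Multiplications needed: 6 (6 lines after 3^1)

3^19 = 1162261467. Using exponentiation by squaring, this requires 6 multiplications. The key idea: if the exponent is even, square the half-power; if odd, multiply by the base once.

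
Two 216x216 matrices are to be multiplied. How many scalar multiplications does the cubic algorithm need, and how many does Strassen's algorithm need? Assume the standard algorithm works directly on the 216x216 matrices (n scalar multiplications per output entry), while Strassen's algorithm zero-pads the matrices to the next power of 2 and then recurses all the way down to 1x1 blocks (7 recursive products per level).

Matrix multiplication for 216x216 matrices:

Strassen's algorithm requires power-of-2 dimensions. Pad 216x216 to 256x256 (next power of 2).

Standard algorithm: 216^3 = 10077696 multiplications
Strassen's algorithm: 7^(log2(256)) = 7^8 = 5764801 multiplications
Savings: 10077696 - 5764801 = 4312895 multiplications

Standard: 10077696 multiplications (216^3). Strassen: 5764801 multiplications (7^8, after padding to 256x256). Strassen reduces 8 recursive multiplications to 7 at each level.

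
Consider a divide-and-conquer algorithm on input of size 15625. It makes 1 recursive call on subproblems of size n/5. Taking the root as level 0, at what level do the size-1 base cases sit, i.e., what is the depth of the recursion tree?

For divide and conquer with division factor 5:

Problem sizes at each level:
Level 0: 15625
Level 1: 3125
Level 2: 625
Level 3: 125
Level 4: 25
Level 5: 5
Level 6: 1

The root is level 0 and the size-1 base case is level 6 (the tree spans levels 0 through 6, i.e. 7 levels counting the root), so the depth is the number of divisions: log_5(15625) = 6

The recursion tree depth is log_5(15625) = 6. At each level, the problem size is divided by 5, so it takes 6 divisions to reduce to a base case of size 1. The algorithm makes 1 recursive call at each level.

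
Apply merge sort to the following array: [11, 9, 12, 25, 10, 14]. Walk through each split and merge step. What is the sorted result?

Merge sort trace:

Split: [11, 9, 12, 25, 10, 14] -> [11, 9, 12] and [25, 10, 14]
  Split: [11, 9, 12] -> [11] and [9, 12]
    Split: [9, 12] -> [9] and [12]
    Merge: [9] + [12] -> [9, 12]
  Merge: [11] + [9, 12] -> [9, 11, 12]
  Split: [25, 10, 14] -> [25] and [10, 14]
    Split: [10, 14] -> [10] and [14]
    Merge: [10] + [14] -> [10, 14]
  Merge: [25] + [10, 14] -> [10, 14, 25]
Merge: [9, 11, 12] + [10, 14, 25] -> [9, 10, 11, 12, 14, 25]

Final sorted array: [9, 10, 11, 12, 14, 25]

The merge sort proceeds by recursively splitting the array and merging sorted halves.
After all merges, the sorted array is [9, 10, 11, 12, 14, 25].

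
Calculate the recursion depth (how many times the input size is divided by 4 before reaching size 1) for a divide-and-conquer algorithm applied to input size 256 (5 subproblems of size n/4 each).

For divide and conquer with division factor 4:

Problem sizes at each level:
Level 0: 256
Level 1: 64
Level 2: 16
Level 3: 4
Level 4: 1

The root is level 0 and the size-1 base case is level 4 (the tree spans levels 0 through 4, i.e. 5 levels counting the root), so the depth is the number of divisions: log_4(256) = 4

The recursion tree depth is log_4(256) = 4. At each level, the problem size is divided by 4, so it takes 4 divisions to reduce to a base case of size 1. The algorithm makes 5 recursive calls at each level.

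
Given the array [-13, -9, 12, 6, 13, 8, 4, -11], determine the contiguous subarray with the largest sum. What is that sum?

Using Kadane's algorithm on [-13, -9, 12, 6, 13, 8, 4, -11]:

Scanning through the array:
Position 1 (value -9): max_ending_here = -9, max_so_far = -9
Position 2 (value 12): max_ending_here = 12, max_so_far = 12
Position 3 (value 6): max_ending_here = 18, max_so_far = 18
Position 4 (value 13): max_ending_here = 31, max_so_far = 31
Position 5 (value 8): max_ending_here = 39, max_so_far = 39
Position 6 (value 4): max_ending_here = 43, max_so_far = 43
Position 7 (value -11): max_ending_here = 32, max_so_far = 43

Maximum subarray: [12, 6, 13, 8, 4]
Maximum sum: 43

The maximum subarray is [12, 6, 13, 8, 4] with sum 43. This subarray runs from index 2 to index 6.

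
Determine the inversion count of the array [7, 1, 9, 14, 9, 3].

Finding inversions in [7, 1, 9, 14, 9, 3]:

(0, 1): arr[0]=7 > arr[1]=1
(0, 5): arr[0]=7 > arr[5]=3
(2, 5): arr[2]=9 > arr[5]=3
(3, 4): arr[3]=14 > arr[4]=9
(3, 5): arr[3]=14 > arr[5]=3
(4, 5): arr[4]=9 > arr[5]=3

Total inversions: 6

The array has 6 inversion(s): (0,1), (0,5), (2,5), (3,4), (3,5), (4,5). Each pair (i,j) satisfies i < j and arr[i] > arr[j].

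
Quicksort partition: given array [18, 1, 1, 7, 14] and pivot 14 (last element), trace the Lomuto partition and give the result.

Lomuto partition with pivot = 14:

Initial array: [18, 1, 1, 7, 14]

arr[0]=18 > 14: no swap
arr[1]=1 <= 14: swap with position 0, array becomes [1, 18, 1, 7, 14]
arr[2]=1 <= 14: swap with position 1, array becomes [1, 1, 18, 7, 14]
arr[3]=7 <= 14: swap with position 2, array becomes [1, 1, 7, 18, 14]

Place pivot at position 3: [1, 1, 7, 14, 18]
Pivot position: 3

After partitioning with pivot 14, the array becomes [1, 1, 7, 14, 18]. The pivot is placed at index 3. All elements to the left of the pivot are <= 14, and all elements to the right are > 14.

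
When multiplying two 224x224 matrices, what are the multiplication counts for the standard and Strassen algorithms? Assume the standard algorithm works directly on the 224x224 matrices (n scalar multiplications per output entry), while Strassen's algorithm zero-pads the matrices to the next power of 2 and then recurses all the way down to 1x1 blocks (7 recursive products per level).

Matrix multiplication for 224x224 matrices:

Strassen's algorithm requires power-of-2 dimensions. Pad 224x224 to 256x256 (next power of 2).

Standard algorithm: 224^3 = 11239424 multiplications
Strassen's algorithm: 7^(log2(256)) = 7^8 = 5764801 multiplications
Savings: 11239424 - 5764801 = 5474623 multiplications

Standard: 11239424 multiplications (224^3). Strassen: 5764801 multiplications (7^8, after padding to 256x256). Strassen reduces 8 recursive multiplications to 7 at each level.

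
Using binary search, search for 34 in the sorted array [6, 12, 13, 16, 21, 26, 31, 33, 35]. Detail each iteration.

Binary search for 34 in [6, 12, 13, 16, 21, 26, 31, 33, 35]:

lo=0, hi=8, mid=4, arr[mid]=21 -> 21 < 34, search right half
lo=5, hi=8, mid=6, arr[mid]=31 -> 31 < 34, search right half
lo=7, hi=8, mid=7, arr[mid]=33 -> 33 < 34, search right half
lo=8, hi=8, mid=8, arr[mid]=35 -> 35 > 34, search left half
lo=8 > hi=7, target 34 not found

Binary search determines that 34 is not in the array after 4 comparisons. The search space was exhausted without finding the target.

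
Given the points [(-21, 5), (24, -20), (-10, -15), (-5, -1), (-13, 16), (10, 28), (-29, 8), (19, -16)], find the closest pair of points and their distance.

Computing all pairwise distances among 8 points:

d((-21, 5), (24, -20)) = 51.4782
d((-21, 5), (-10, -15)) = 22.8254
d((-21, 5), (-5, -1)) = 17.088
d((-21, 5), (-13, 16)) = 13.6015
d((-21, 5), (10, 28)) = 38.6005
d((-21, 5), (-29, 8)) = 8.544
d((-21, 5), (19, -16)) = 45.1774
d((24, -20), (-10, -15)) = 34.3657
d((24, -20), (-5, -1)) = 34.6699
d((24, -20), (-13, 16)) = 51.6236
d((24, -20), (10, 28)) = 50.0
d((24, -20), (-29, 8)) = 59.9416
d((24, -20), (19, -16)) = 6.4031 <-- minimum
d((-10, -15), (-5, -1)) = 14.8661
d((-10, -15), (-13, 16)) = 31.1448
d((-10, -15), (10, 28)) = 47.4236
d((-10, -15), (-29, 8)) = 29.8329
d((-10, -15), (19, -16)) = 29.0172
d((-5, -1), (-13, 16)) = 18.7883
d((-5, -1), (10, 28)) = 32.6497
d((-5, -1), (-29, 8)) = 25.632
d((-5, -1), (19, -16)) = 28.3019
d((-13, 16), (10, 28)) = 25.9422
d((-13, 16), (-29, 8)) = 17.8885
d((-13, 16), (19, -16)) = 45.2548
d((10, 28), (-29, 8)) = 43.8292
d((10, 28), (19, -16)) = 44.911
d((-29, 8), (19, -16)) = 53.6656

Closest pair: (24, -20) and (19, -16) with distance 6.4031

The closest pair is (24, -20) and (19, -16) with Euclidean distance 6.4031. For 8 points, brute-force pairwise comparison is shown above. For large n, the divide-and-conquer algorithm (sort by x, recurse on halves, check the dividing strip) achieves O(n log n).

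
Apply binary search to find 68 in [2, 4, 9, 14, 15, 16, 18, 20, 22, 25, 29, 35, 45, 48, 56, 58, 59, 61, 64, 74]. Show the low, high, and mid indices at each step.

Binary search for 68 in [2, 4, 9, 14, 15, 16, 18, 20, 22, 25, 29, 35, 45, 48, 56, 58, 59, 61, 64, 74]:

lo=0, hi=19, mid=9, arr[mid]=25 -> 25 < 68, search right half
lo=10, hi=19, mid=14, arr[mid]=56 -> 56 < 68, search right half
lo=15, hi=19, mid=17, arr[mid]=61 -> 61 < 68, search right half
lo=18, hi=19, mid=18, arr[mid]=64 -> 64 < 68, search right half
lo=19, hi=19, mid=19, arr[mid]=74 -> 74 > 68, search left half
lo=19 > hi=18, target 68 not found

Binary search determines that 68 is not in the array after 5 comparisons. The search space was exhausted without finding the target.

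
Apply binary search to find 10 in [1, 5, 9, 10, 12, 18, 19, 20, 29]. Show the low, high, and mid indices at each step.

Binary search for 10 in [1, 5, 9, 10, 12, 18, 19, 20, 29]:

lo=0, hi=8, mid=4, arr[mid]=12 -> 12 > 10, search left half
lo=0, hi=3, mid=1, arr[mid]=5 -> 5 < 10, search right half
lo=2, hi=3, mid=2, arr[mid]=9 -> 9 < 10, search right half
lo=3, hi=3, mid=3, arr[mid]=10 -> Found target at index 3!

Binary search finds 10 at index 3 after 4 comparisons. The search repeatedly halves the search space by comparing with the middle element.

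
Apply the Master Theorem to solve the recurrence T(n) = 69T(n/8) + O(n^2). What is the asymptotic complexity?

Master Theorem for T(n) = 69T(n/8) + O(n^2):

a = 69, b = 8, c = 2
log_b(a) = log_8(69) = 2.0362

Case 1: c = 2 < log_8(69) = 2.0362
T(n) = O(n^(log_8 69))

For T(n) = 69T(n/8) + O(n^2): log_8(69) = 2.0362. This is Case 1 of the Master Theorem (c < log_b(a), work dominated by leaves), giving O(n^(log_8 69)).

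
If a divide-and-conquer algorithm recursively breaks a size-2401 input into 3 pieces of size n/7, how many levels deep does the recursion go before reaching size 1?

For divide and conquer with division factor 7:

Problem sizes at each level:
Level 0: 2401
Level 1: 343
Level 2: 49
Level 3: 7
Level 4: 1

The root is level 0 and the size-1 base case is level 4 (the tree spans levels 0 through 4, i.e. 5 levels counting the root), so the depth is the number of divisions: log_7(2401) = 4

The recursion tree depth is log_7(2401) = 4. At each level, the problem size is divided by 7, so it takes 4 divisions to reduce to a base case of size 1. The algorithm makes 3 recursive calls at each level.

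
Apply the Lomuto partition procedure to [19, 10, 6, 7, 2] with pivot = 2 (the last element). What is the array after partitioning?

Lomuto partition with pivot = 2:

Initial array: [19, 10, 6, 7, 2]

arr[0]=19 > 2: no swap
arr[1]=10 > 2: no swap
arr[2]=6 > 2: no swap
arr[3]=7 > 2: no swap

Place pivot at position 0: [2, 10, 6, 7, 19]
Pivot position: 0

After partitioning with pivot 2, the array becomes [2, 10, 6, 7, 19]. The pivot is placed at index 0. All elements to the left of the pivot are <= 2, and all elements to the right are > 2.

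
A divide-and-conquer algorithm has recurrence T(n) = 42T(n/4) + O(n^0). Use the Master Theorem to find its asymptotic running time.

Master Theorem for T(n) = 42T(n/4) + O(n^0):

a = 42, b = 4, c = 0
log_b(a) = log_4(42) = 2.6962

Case 1: c = 0 < log_4(42) = 2.6962
T(n) = O(n^(log_4 42))

For T(n) = 42T(n/4) + O(n^0): log_4(42) = 2.6962. This is Case 1 of the Master Theorem (c < log_b(a), work dominated by leaves), giving O(n^(log_4 42)).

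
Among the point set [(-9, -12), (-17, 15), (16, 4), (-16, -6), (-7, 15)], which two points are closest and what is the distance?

Computing all pairwise distances among 5 points:

d((-9, -12), (-17, 15)) = 28.1603
d((-9, -12), (16, 4)) = 29.6816
d((-9, -12), (-16, -6)) = 9.2195 <-- minimum
d((-9, -12), (-7, 15)) = 27.074
d((-17, 15), (16, 4)) = 34.7851
d((-17, 15), (-16, -6)) = 21.0238
d((-17, 15), (-7, 15)) = 10.0
d((16, 4), (-16, -6)) = 33.5261
d((16, 4), (-7, 15)) = 25.4951
d((-16, -6), (-7, 15)) = 22.8473

Closest pair: (-9, -12) and (-16, -6) with distance 9.2195

The closest pair is (-9, -12) and (-16, -6) with Euclidean distance 9.2195. For 5 points, brute-force pairwise comparison is shown above. For large n, the divide-and-conquer algorithm (sort by x, recurse on halves, check the dividing strip) achieves O(n log n).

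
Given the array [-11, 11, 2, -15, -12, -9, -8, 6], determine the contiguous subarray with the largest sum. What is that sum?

Using Kadane's algorithm on [-11, 11, 2, -15, -12, -9, -8, 6]:

Scanning through the array:
Position 1 (value 11): max_ending_here = 11, max_so_far = 11
Position 2 (value 2): max_ending_here = 13, max_so_far = 13
Position 3 (value -15): max_ending_here = -2, max_so_far = 13
Position 4 (value -12): max_ending_here = -12, max_so_far = 13
Position 5 (value -9): max_ending_here = -9, max_so_far = 13
Position 6 (value -8): max_ending_here = -8, max_so_far = 13
Position 7 (value 6): max_ending_here = 6, max_so_far = 13

Maximum subarray: [11, 2]
Maximum sum: 13

The maximum subarray is [11, 2] with sum 13. This subarray runs from index 1 to index 2.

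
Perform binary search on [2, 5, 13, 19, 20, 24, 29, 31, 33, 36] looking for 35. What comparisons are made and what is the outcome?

Binary search for 35 in [2, 5, 13, 19, 20, 24, 29, 31, 33, 36]:

lo=0, hi=9, mid=4, arr[mid]=20 -> 20 < 35, search right half
lo=5, hi=9, mid=7, arr[mid]=31 -> 31 < 35, search right half
lo=8, hi=9, mid=8, arr[mid]=33 -> 33 < 35, search right half
lo=9, hi=9, mid=9, arr[mid]=36 -> 36 > 35, search left half
lo=9 > hi=8, target 35 not found

Binary search determines that 35 is not in the array after 4 comparisons. The search space was exhausted without finding the target.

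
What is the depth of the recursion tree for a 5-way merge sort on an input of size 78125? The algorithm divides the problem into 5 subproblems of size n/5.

For divide and conquer with division factor 5:

Problem sizes at each level:
Level 0: 78125
Level 1: 15625
Level 2: 3125
Level 3: 625
Level 4: 125
Level 5: 25
Level 6: 5
Level 7: 1

The root is level 0 and the size-1 base case is level 7 (the tree spans levels 0 through 7, i.e. 8 levels counting the root), so the depth is the number of divisions: log_5(78125) = 7

The recursion tree depth is log_5(78125) = 7. At each level, the problem size is divided by 5, so it takes 7 divisions to reduce to a base case of size 1. The algorithm makes 5 recursive calls at each level.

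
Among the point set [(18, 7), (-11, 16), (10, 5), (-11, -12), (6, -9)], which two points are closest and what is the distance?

Computing all pairwise distances among 5 points:

d((18, 7), (-11, 16)) = 30.3645
d((18, 7), (10, 5)) = 8.2462 <-- minimum
d((18, 7), (-11, -12)) = 34.6699
d((18, 7), (6, -9)) = 20.0
d((-11, 16), (10, 5)) = 23.7065
d((-11, 16), (-11, -12)) = 28.0
d((-11, 16), (6, -9)) = 30.2324
d((10, 5), (-11, -12)) = 27.0185
d((10, 5), (6, -9)) = 14.5602
d((-11, -12), (6, -9)) = 17.2627

Closest pair: (18, 7) and (10, 5) with distance 8.2462

The closest pair is (18, 7) and (10, 5) with Euclidean distance 8.2462. For 5 points, brute-force pairwise comparison is shown above. For large n, the divide-and-conquer algorithm (sort by x, recurse on halves, check the dividing strip) achieves O(n log n).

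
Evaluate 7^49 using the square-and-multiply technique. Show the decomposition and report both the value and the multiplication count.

Computing 7^49 by squaring (build up from 7^1; each line after the first costs one multiplication):

7^1 = 7
7^2 = (7^1)^2 = 7^2 = 49
7^3 = 7 * 7^2 = 7 * 49 = 343
7^6 = (7^3)^2 = 343^2 = 117649
7^12 = (7^6)^2 = 117649^2 = 13841287201
7^24 = (7^12)^2 = 13841287201^2 = 191581231380566414401
7^48 = (7^24)^2 = 191581231380566414401^2 = 36703368217294125441230211032033660188801
7^49 = 7 * 7^48 = 7 * 36703368217294125441230211032033660188801 = 256923577521058878088611477224235621321607

Result: 256923577521058878088611477224235621321607
Multiplications needed: 7 (7 lines after 7^1)

7^49 = 256923577521058878088611477224235621321607. Using exponentiation by squaring, this requires 7 multiplications. The key idea: if the exponent is even, square the half-power; if odd, multiply by the base once.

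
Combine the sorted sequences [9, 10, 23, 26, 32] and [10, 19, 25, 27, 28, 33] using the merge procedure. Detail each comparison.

Merging process:

Compare 9 vs 10: take 9 from left. Merged: [9]
Compare 10 vs 10: take 10 from left. Merged: [9, 10]
Compare 23 vs 10: take 10 from right. Merged: [9, 10, 10]
Compare 23 vs 19: take 19 from right. Merged: [9, 10, 10, 19]
Compare 23 vs 25: take 23 from left. Merged: [9, 10, 10, 19, 23]
Compare 26 vs 25: take 25 from right. Merged: [9, 10, 10, 19, 23, 25]
Compare 26 vs 27: take 26 from left. Merged: [9, 10, 10, 19, 23, 25, 26]
Compare 32 vs 27: take 27 from right. Merged: [9, 10, 10, 19, 23, 25, 26, 27]
Compare 32 vs 28: take 28 from right. Merged: [9, 10, 10, 19, 23, 25, 26, 27, 28]
Compare 32 vs 33: take 32 from left. Merged: [9, 10, 10, 19, 23, 25, 26, 27, 28, 32]
Append remaining from right: [33]. Merged: [9, 10, 10, 19, 23, 25, 26, 27, 28, 32, 33]

Final merged array: [9, 10, 10, 19, 23, 25, 26, 27, 28, 32, 33]
Total comparisons: 10

The merged array is [9, 10, 10, 19, 23, 25, 26, 27, 28, 32, 33], requiring 10 comparisons. The merge step runs in O(n) time where n is the total number of elements.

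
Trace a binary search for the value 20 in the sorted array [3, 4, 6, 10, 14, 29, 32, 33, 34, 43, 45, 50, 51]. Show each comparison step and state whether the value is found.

Binary search for 20 in [3, 4, 6, 10, 14, 29, 32, 33, 34, 43, 45, 50, 51]:

lo=0, hi=12, mid=6, arr[mid]=32 -> 32 > 20, search left half
lo=0, hi=5, mid=2, arr[mid]=6 -> 6 < 20, search right half
lo=3, hi=5, mid=4, arr[mid]=14 -> 14 < 20, search right half
lo=5, hi=5, mid=5, arr[mid]=29 -> 29 > 20, search left half
lo=5 > hi=4, target 20 not found

Binary search determines that 20 is not in the array after 4 comparisons. The search space was exhausted without finding the target.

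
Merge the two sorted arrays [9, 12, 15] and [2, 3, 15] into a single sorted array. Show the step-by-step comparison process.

Merging process:

Compare 9 vs 2: take 2 from right. Merged: [2]
Compare 9 vs 3: take 3 from right. Merged: [2, 3]
Compare 9 vs 15: take 9 from left. Merged: [2, 3, 9]
Compare 12 vs 15: take 12 from left. Merged: [2, 3, 9, 12]
Compare 15 vs 15: take 15 from left. Merged: [2, 3, 9, 12, 15]
Append remaining from right: [15]. Merged: [2, 3, 9, 12, 15, 15]

Final merged array: [2, 3, 9, 12, 15, 15]
Total comparisons: 5

The merged array is [2, 3, 9, 12, 15, 15], requiring 5 comparisons. The merge step runs in O(n) time where n is the total number of elements.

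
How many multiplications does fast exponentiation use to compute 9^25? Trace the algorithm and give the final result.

Computing 9^25 by squaring (build up from 9^1; each line after the first costs one multiplication):

9^1 = 9
9^2 = (9^1)^2 = 9^2 = 81
9^3 = 9 * 9^2 = 9 * 81 = 729
9^6 = (9^3)^2 = 729^2 = 531441
9^12 = (9^6)^2 = 531441^2 = 282429536481
9^24 = (9^12)^2 = 282429536481^2 = 79766443076872509863361
9^25 = 9 * 9^24 = 9 * 79766443076872509863361 = 717897987691852588770249

Result: 717897987691852588770249
Multiplications needed: 6 (6 lines after 9^1)

9^25 = 717897987691852588770249. Using exponentiation by squaring, this requires 6 multiplications. The key idea: if the exponent is even, square the half-power; if odd, multiply by the base once.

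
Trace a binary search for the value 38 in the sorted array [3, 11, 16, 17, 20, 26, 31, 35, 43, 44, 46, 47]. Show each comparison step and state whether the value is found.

Binary search for 38 in [3, 11, 16, 17, 20, 26, 31, 35, 43, 44, 46, 47]:

lo=0, hi=11, mid=5, arr[mid]=26 -> 26 < 38, search right half
lo=6, hi=11, mid=8, arr[mid]=43 -> 43 > 38, search left half
lo=6, hi=7, mid=6, arr[mid]=31 -> 31 < 38, search right half
lo=7, hi=7, mid=7, arr[mid]=35 -> 35 < 38, search right half
lo=8 > hi=7, target 38 not found

Binary search determines that 38 is not in the array after 4 comparisons. The search space was exhausted without finding the target.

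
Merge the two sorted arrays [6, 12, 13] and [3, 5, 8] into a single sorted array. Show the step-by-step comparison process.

Merging process:

Compare 6 vs 3: take 3 from right. Merged: [3]
Compare 6 vs 5: take 5 from right. Merged: [3, 5]
Compare 6 vs 8: take 6 from left. Merged: [3, 5, 6]
Compare 12 vs 8: take 8 from right. Merged: [3, 5, 6, 8]
Append remaining from left: [12, 13]. Merged: [3, 5, 6, 8, 12, 13]

Final merged array: [3, 5, 6, 8, 12, 13]
Total comparisons: 4

The merged array is [3, 5, 6, 8, 12, 13], requiring 4 comparisons. The merge step runs in O(n) time where n is the total number of elements.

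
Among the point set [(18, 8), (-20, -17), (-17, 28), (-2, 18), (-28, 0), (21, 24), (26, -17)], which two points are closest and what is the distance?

Computing all pairwise distances among 7 points:

d((18, 8), (-20, -17)) = 45.4863
d((18, 8), (-17, 28)) = 40.3113
d((18, 8), (-2, 18)) = 22.3607
d((18, 8), (-28, 0)) = 46.6905
d((18, 8), (21, 24)) = 16.2788 <-- minimum
d((18, 8), (26, -17)) = 26.2488
d((-20, -17), (-17, 28)) = 45.0999
d((-20, -17), (-2, 18)) = 39.3573
d((-20, -17), (-28, 0)) = 18.7883
d((-20, -17), (21, 24)) = 57.9828
d((-20, -17), (26, -17)) = 46.0
d((-17, 28), (-2, 18)) = 18.0278
d((-17, 28), (-28, 0)) = 30.0832
d((-17, 28), (21, 24)) = 38.2099
d((-17, 28), (26, -17)) = 62.2415
d((-2, 18), (-28, 0)) = 31.6228
d((-2, 18), (21, 24)) = 23.7697
d((-2, 18), (26, -17)) = 44.8219
d((-28, 0), (21, 24)) = 54.5619
d((-28, 0), (26, -17)) = 56.6127
d((21, 24), (26, -17)) = 41.3038

Closest pair: (18, 8) and (21, 24) with distance 16.2788

The closest pair is (18, 8) and (21, 24) with Euclidean distance 16.2788. For 7 points, brute-force pairwise comparison is shown above. For large n, the divide-and-conquer algorithm (sort by x, recurse on halves, check the dividing strip) achieves O(n log n).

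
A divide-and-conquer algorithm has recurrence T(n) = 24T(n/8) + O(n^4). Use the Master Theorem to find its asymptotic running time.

Master Theorem for T(n) = 24T(n/8) + O(n^4):

a = 24, b = 8, c = 4
log_b(a) = log_8(24) = 1.5283

Case 3: c = 4 > log_8(24) = 1.5283
T(n) = O(n^4) = O(n^4)

For T(n) = 24T(n/8) + O(n^4): log_8(24) = 1.5283. This is Case 3 of the Master Theorem (c > log_b(a), work dominated by root), giving O(n^4).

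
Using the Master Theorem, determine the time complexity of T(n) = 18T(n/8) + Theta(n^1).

Master Theorem for T(n) = 18T(n/8) + O(n^1):

a = 18, b = 8, c = 1
log_b(a) = log_8(18) = 1.3900

Case 1: c = 1 < log_8(18) = 1.3900
T(n) = O(n^(log_8 18))

For T(n) = 18T(n/8) + O(n^1): log_8(18) = 1.3900. This is Case 1 of the Master Theorem (c < log_b(a), work dominated by leaves), giving O(n^(log_8 18)).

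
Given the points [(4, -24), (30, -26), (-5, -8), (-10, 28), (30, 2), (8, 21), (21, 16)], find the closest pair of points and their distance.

Computing all pairwise distances among 7 points:

d((4, -24), (30, -26)) = 26.0768
d((4, -24), (-5, -8)) = 18.3576
d((4, -24), (-10, 28)) = 53.8516
d((4, -24), (30, 2)) = 36.7696
d((4, -24), (8, 21)) = 45.1774
d((4, -24), (21, 16)) = 43.4626
d((30, -26), (-5, -8)) = 39.3573
d((30, -26), (-10, 28)) = 67.2012
d((30, -26), (30, 2)) = 28.0
d((30, -26), (8, 21)) = 51.8941
d((30, -26), (21, 16)) = 42.9535
d((-5, -8), (-10, 28)) = 36.3456
d((-5, -8), (30, 2)) = 36.4005
d((-5, -8), (8, 21)) = 31.7805
d((-5, -8), (21, 16)) = 35.3836
d((-10, 28), (30, 2)) = 47.7074
d((-10, 28), (8, 21)) = 19.3132
d((-10, 28), (21, 16)) = 33.2415
d((30, 2), (8, 21)) = 29.0689
d((30, 2), (21, 16)) = 16.6433
d((8, 21), (21, 16)) = 13.9284 <-- minimum

Closest pair: (8, 21) and (21, 16) with distance 13.9284

The closest pair is (8, 21) and (21, 16) with Euclidean distance 13.9284. For 7 points, brute-force pairwise comparison is shown above. For large n, the divide-and-conquer algorithm (sort by x, recurse on halves, check the dividing strip) achieves O(n log n).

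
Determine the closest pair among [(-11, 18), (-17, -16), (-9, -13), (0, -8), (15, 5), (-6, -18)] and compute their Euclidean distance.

Computing all pairwise distances among 6 points:

d((-11, 18), (-17, -16)) = 34.5254
d((-11, 18), (-9, -13)) = 31.0644
d((-11, 18), (0, -8)) = 28.2312
d((-11, 18), (15, 5)) = 29.0689
d((-11, 18), (-6, -18)) = 36.3456
d((-17, -16), (-9, -13)) = 8.544
d((-17, -16), (0, -8)) = 18.7883
d((-17, -16), (15, 5)) = 38.2753
d((-17, -16), (-6, -18)) = 11.1803
d((-9, -13), (0, -8)) = 10.2956
d((-9, -13), (15, 5)) = 30.0
d((-9, -13), (-6, -18)) = 5.831 <-- minimum
d((0, -8), (15, 5)) = 19.8494
d((0, -8), (-6, -18)) = 11.6619
d((15, 5), (-6, -18)) = 31.1448

Closest pair: (-9, -13) and (-6, -18) with distance 5.831

The closest pair is (-9, -13) and (-6, -18) with Euclidean distance 5.831. For 6 points, brute-force pairwise comparison is shown above. For large n, the divide-and-conquer algorithm (sort by x, recurse on halves, check the dividing strip) achieves O(n log n).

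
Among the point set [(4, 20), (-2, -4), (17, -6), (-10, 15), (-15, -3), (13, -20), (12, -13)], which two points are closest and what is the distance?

Computing all pairwise distances among 7 points:

d((4, 20), (-2, -4)) = 24.7386
d((4, 20), (17, -6)) = 29.0689
d((4, 20), (-10, 15)) = 14.8661
d((4, 20), (-15, -3)) = 29.8329
d((4, 20), (13, -20)) = 41.0
d((4, 20), (12, -13)) = 33.9559
d((-2, -4), (17, -6)) = 19.105
d((-2, -4), (-10, 15)) = 20.6155
d((-2, -4), (-15, -3)) = 13.0384
d((-2, -4), (13, -20)) = 21.9317
d((-2, -4), (12, -13)) = 16.6433
d((17, -6), (-10, 15)) = 34.2053
d((17, -6), (-15, -3)) = 32.1403
d((17, -6), (13, -20)) = 14.5602
d((17, -6), (12, -13)) = 8.6023
d((-10, 15), (-15, -3)) = 18.6815
d((-10, 15), (13, -20)) = 41.8808
d((-10, 15), (12, -13)) = 35.609
d((-15, -3), (13, -20)) = 32.7567
d((-15, -3), (12, -13)) = 28.7924
d((13, -20), (12, -13)) = 7.0711 <-- minimum

Closest pair: (13, -20) and (12, -13) with distance 7.0711

The closest pair is (13, -20) and (12, -13) with Euclidean distance 7.0711. For 7 points, brute-force pairwise comparison is shown above. For large n, the divide-and-conquer algorithm (sort by x, recurse on halves, check the dividing strip) achieves O(n log n).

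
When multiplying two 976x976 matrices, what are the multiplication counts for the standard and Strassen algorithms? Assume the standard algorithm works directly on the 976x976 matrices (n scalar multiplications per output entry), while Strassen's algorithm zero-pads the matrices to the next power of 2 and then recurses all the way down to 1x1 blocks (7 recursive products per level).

Matrix multiplication for 976x976 matrices:

Strassen's algorithm requires power-of-2 dimensions. Pad 976x976 to 1024x1024 (next power of 2).

Standard algorithm: 976^3 = 929714176 multiplications
Strassen's algorithm: 7^(log2(1024)) = 7^10 = 282475249 multiplications
Savings: 929714176 - 282475249 = 647238927 multiplications

Standard: 929714176 multiplications (976^3). Strassen: 282475249 multiplications (7^10, after padding to 1024x1024). Strassen reduces 8 recursive multiplications to 7 at each level.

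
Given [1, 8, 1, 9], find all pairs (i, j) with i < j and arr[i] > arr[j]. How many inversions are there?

Finding inversions in [1, 8, 1, 9]:

(1, 2): arr[1]=8 > arr[2]=1

Total inversions: 1

The array has 1 inversion(s): (1,2). Each pair (i,j) satisfies i < j and arr[i] > arr[j].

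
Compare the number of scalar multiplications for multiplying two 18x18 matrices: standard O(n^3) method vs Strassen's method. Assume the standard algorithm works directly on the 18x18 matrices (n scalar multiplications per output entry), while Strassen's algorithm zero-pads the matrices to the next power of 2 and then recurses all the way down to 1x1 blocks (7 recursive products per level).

Matrix multiplication for 18x18 matrices:

Strassen's algorithm requires power-of-2 dimensions. Pad 18x18 to 32x32 (next power of 2).

Standard algorithm: 18^3 = 5832 multiplications
Strassen's algorithm: 7^(log2(32)) = 7^5 = 16807 multiplications
Difference: 5832 - 16807 = -10975 (Strassen uses MORE here due to padding overhead — for small or just-over-power-of-2 n, padding can outweigh the per-level savings)

Standard: 5832 multiplications (18^3). Strassen: 16807 multiplications (7^5, after padding to 32x32). Strassen reduces 8 recursive multiplications to 7 at each level.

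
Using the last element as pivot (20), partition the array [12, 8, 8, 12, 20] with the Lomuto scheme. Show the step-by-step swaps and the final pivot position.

Lomuto partition with pivot = 20:

Initial array: [12, 8, 8, 12, 20]

arr[0]=12 <= 20: swap with position 0, array becomes [12, 8, 8, 12, 20]
arr[1]=8 <= 20: swap with position 1, array becomes [12, 8, 8, 12, 20]
arr[2]=8 <= 20: swap with position 2, array becomes [12, 8, 8, 12, 20]
arr[3]=12 <= 20: swap with position 3, array becomes [12, 8, 8, 12, 20]

Place pivot at position 4: [12, 8, 8, 12, 20]
Pivot position: 4

After partitioning with pivot 20, the array becomes [12, 8, 8, 12, 20]. The pivot is placed at index 4. All elements to the left of the pivot are <= 20, and all elements to the right are > 20.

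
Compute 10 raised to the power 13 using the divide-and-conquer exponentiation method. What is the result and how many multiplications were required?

Computing 10^13 by squaring (build up from 10^1; each line after the first costs one multiplication):

10^1 = 10
10^2 = (10^1)^2 = 10^2 = 100
10^3 = 10 * 10^2 = 10 * 100 = 1000
10^6 = (10^3)^2 = 1000^2 = 1000000
10^12 = (10^6)^2 = 1000000^2 = 1000000000000
10^13 = 10 * 10^12 = 10 * 1000000000000 = 10000000000000

Result: 10000000000000
Multiplications needed: 5 (5 lines after 10^1)

10^13 = 10000000000000. Using exponentiation by squaring, this requires 5 multiplications. The key idea: if the exponent is even, square the half-power; if odd, multiply by the base once.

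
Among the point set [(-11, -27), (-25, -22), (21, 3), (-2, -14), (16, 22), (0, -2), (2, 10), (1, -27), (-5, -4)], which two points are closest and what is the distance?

Computing all pairwise distances among 9 points:

d((-11, -27), (-25, -22)) = 14.8661
d((-11, -27), (21, 3)) = 43.8634
d((-11, -27), (-2, -14)) = 15.8114
d((-11, -27), (16, 22)) = 55.9464
d((-11, -27), (0, -2)) = 27.313
d((-11, -27), (2, 10)) = 39.2173
d((-11, -27), (1, -27)) = 12.0
d((-11, -27), (-5, -4)) = 23.7697
d((-25, -22), (21, 3)) = 52.3546
d((-25, -22), (-2, -14)) = 24.3516
d((-25, -22), (16, 22)) = 60.1415
d((-25, -22), (0, -2)) = 32.0156
d((-25, -22), (2, 10)) = 41.8688
d((-25, -22), (1, -27)) = 26.4764
d((-25, -22), (-5, -4)) = 26.9072
d((21, 3), (-2, -14)) = 28.6007
d((21, 3), (16, 22)) = 19.6469
d((21, 3), (0, -2)) = 21.587
d((21, 3), (2, 10)) = 20.2485
d((21, 3), (1, -27)) = 36.0555
d((21, 3), (-5, -4)) = 26.9258
d((-2, -14), (16, 22)) = 40.2492
d((-2, -14), (0, -2)) = 12.1655
d((-2, -14), (2, 10)) = 24.3311
d((-2, -14), (1, -27)) = 13.3417
d((-2, -14), (-5, -4)) = 10.4403
d((16, 22), (0, -2)) = 28.8444
d((16, 22), (2, 10)) = 18.4391
d((16, 22), (1, -27)) = 51.2445
d((16, 22), (-5, -4)) = 33.4215
d((0, -2), (2, 10)) = 12.1655
d((0, -2), (1, -27)) = 25.02
d((0, -2), (-5, -4)) = 5.3852 <-- minimum
d((2, 10), (1, -27)) = 37.0135
d((2, 10), (-5, -4)) = 15.6525
d((1, -27), (-5, -4)) = 23.7697

Closest pair: (0, -2) and (-5, -4) with distance 5.3852

The closest pair is (0, -2) and (-5, -4) with Euclidean distance 5.3852. For 9 points, brute-force pairwise comparison is shown above. For large n, the divide-and-conquer algorithm (sort by x, recurse on halves, check the dividing strip) achieves O(n log n).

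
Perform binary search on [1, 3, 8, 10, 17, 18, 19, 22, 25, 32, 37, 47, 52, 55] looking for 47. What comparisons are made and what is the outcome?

Binary search for 47 in [1, 3, 8, 10, 17, 18, 19, 22, 25, 32, 37, 47, 52, 55]:

lo=0, hi=13, mid=6, arr[mid]=19 -> 19 < 47, search right half
lo=7, hi=13, mid=10, arr[mid]=37 -> 37 < 47, search right half
lo=11, hi=13, mid=12, arr[mid]=52 -> 52 > 47, search left half
lo=11, hi=11, mid=11, arr[mid]=47 -> Found target at index 11!

Binary search finds 47 at index 11 after 4 comparisons. The search repeatedly halves the search space by comparing with the middle element.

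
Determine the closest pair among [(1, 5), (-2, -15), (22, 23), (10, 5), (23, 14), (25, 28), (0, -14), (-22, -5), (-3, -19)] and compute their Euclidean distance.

Computing all pairwise distances among 9 points:

d((1, 5), (-2, -15)) = 20.2237
d((1, 5), (22, 23)) = 27.6586
d((1, 5), (10, 5)) = 9.0
d((1, 5), (23, 14)) = 23.7697
d((1, 5), (25, 28)) = 33.2415
d((1, 5), (0, -14)) = 19.0263
d((1, 5), (-22, -5)) = 25.0799
d((1, 5), (-3, -19)) = 24.3311
d((-2, -15), (22, 23)) = 44.9444
d((-2, -15), (10, 5)) = 23.3238
d((-2, -15), (23, 14)) = 38.2884
d((-2, -15), (25, 28)) = 50.774
d((-2, -15), (0, -14)) = 2.2361 <-- minimum
d((-2, -15), (-22, -5)) = 22.3607
d((-2, -15), (-3, -19)) = 4.1231
d((22, 23), (10, 5)) = 21.6333
d((22, 23), (23, 14)) = 9.0554
d((22, 23), (25, 28)) = 5.831
d((22, 23), (0, -14)) = 43.0465
d((22, 23), (-22, -5)) = 52.1536
d((22, 23), (-3, -19)) = 48.8774
d((10, 5), (23, 14)) = 15.8114
d((10, 5), (25, 28)) = 27.4591
d((10, 5), (0, -14)) = 21.4709
d((10, 5), (-22, -5)) = 33.5261
d((10, 5), (-3, -19)) = 27.2947
d((23, 14), (25, 28)) = 14.1421
d((23, 14), (0, -14)) = 36.2353
d((23, 14), (-22, -5)) = 48.8467
d((23, 14), (-3, -19)) = 42.0119
d((25, 28), (0, -14)) = 48.8774
d((25, 28), (-22, -5)) = 57.4282
d((25, 28), (-3, -19)) = 54.7083
d((0, -14), (-22, -5)) = 23.7697
d((0, -14), (-3, -19)) = 5.831
d((-22, -5), (-3, -19)) = 23.6008

Closest pair: (-2, -15) and (0, -14) with distance 2.2361

The closest pair is (-2, -15) and (0, -14) with Euclidean distance 2.2361. For 9 points, brute-force pairwise comparison is shown above. For large n, the divide-and-conquer algorithm (sort by x, recurse on halves, check the dividing strip) achieves O(n log n).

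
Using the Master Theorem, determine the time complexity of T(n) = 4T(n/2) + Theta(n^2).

Master Theorem for T(n) = 4T(n/2) + O(n^2):

a = 4, b = 2, c = 2
log_b(a) = log_2(4) = 2.0000

Case 2: c = 2 = log_2(4) = 2.0000
T(n) = O(n^2 log n) = O(n^2 log n)

For T(n) = 4T(n/2) + O(n^2): log_2(4) = 2.0000. This is Case 2 of the Master Theorem (c = log_b(a), equal work at all levels), giving O(n^2 log n).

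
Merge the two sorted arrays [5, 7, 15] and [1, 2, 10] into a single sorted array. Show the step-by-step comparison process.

Merging process:

Compare 5 vs 1: take 1 from right. Merged: [1]
Compare 5 vs 2: take 2 from right. Merged: [1, 2]
Compare 5 vs 10: take 5 from left. Merged: [1, 2, 5]
Compare 7 vs 10: take 7 from left. Merged: [1, 2, 5, 7]
Compare 15 vs 10: take 10 from right. Merged: [1, 2, 5, 7, 10]
Append remaining from left: [15]. Merged: [1, 2, 5, 7, 10, 15]

Final merged array: [1, 2, 5, 7, 10, 15]
Total comparisons: 5

The merged array is [1, 2, 5, 7, 10, 15], requiring 5 comparisons. The merge step runs in O(n) time where n is the total number of elements.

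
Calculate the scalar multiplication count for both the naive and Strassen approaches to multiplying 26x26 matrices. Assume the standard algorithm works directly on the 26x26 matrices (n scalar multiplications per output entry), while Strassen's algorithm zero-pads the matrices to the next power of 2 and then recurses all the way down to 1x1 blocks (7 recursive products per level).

Matrix multiplication for 26x26 matrices:

Strassen's algorithm requires power-of-2 dimensions. Pad 26x26 to 32x32 (next power of 2).

Standard algorithm: 26^3 = 17576 multiplications
Strassen's algorithm: 7^(log2(32)) = 7^5 = 16807 multiplications
Savings: 17576 - 16807 = 769 multiplications

Standard: 17576 multiplications (26^3). Strassen: 16807 multiplications (7^5, after padding to 32x32). Strassen reduces 8 recursive multiplications to 7 at each level.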